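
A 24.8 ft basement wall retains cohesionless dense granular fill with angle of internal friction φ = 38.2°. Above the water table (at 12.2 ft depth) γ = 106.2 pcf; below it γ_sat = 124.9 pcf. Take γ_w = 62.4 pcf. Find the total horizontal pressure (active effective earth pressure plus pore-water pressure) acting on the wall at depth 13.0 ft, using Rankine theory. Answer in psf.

K_a = (1 − sin φ)/(1 + sin φ) = 0.2358.
γ' = 124.9 − 62.4 = 62.50 pcf.
Effective vertical stress at 13.0 ft: σ'_v = 106.2×12.2 + 62.50×0.800 = 1346 psf.
σ'_h = K_a σ'_v = 0.2358 × 1346 = 317.3 psf; u = γ_w × 0.800 = 49.92 psf.
Total σ_h = 317.3 + 49.92 = 367.2 psf.

367 psf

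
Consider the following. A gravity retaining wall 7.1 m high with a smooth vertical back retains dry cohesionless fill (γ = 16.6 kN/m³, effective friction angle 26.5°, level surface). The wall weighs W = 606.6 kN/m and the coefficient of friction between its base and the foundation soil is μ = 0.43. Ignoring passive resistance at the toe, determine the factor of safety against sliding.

K_a = tan²(45° − 26.5°/2) = 0.3829.
P_a = ½K_aγH² = 0.5×0.3829×16.6×7.1² = 160.2 kN/m, acting at H/3 = 2.367 m above the base.
FS_sliding = μW / P_a = 0.43×606.6 / 160.2 = 1.628.

1.63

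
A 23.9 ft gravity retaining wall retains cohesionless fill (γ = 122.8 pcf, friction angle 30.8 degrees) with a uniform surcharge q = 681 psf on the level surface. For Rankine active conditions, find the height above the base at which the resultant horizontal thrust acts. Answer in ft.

K_a = 0.3227.
Triangular part P₁ = ½K_aγH² = 11320 at H/3 = 7.967 ft; rectangular part P₂ = K_a q H = 5252 at H/2 = 11.95 ft.
ȳ = (P₁·7.967 + P₂·11.95)/(P₁+P₂) = 9.229 ft.

9.23 ft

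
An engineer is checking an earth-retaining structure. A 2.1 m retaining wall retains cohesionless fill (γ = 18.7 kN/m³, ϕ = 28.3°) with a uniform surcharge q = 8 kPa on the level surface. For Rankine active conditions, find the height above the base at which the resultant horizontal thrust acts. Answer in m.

0.801 m

K_a = 0.3568.
Triangular part P₁ = ½K_aγH² = 14.71 at H/3 = 0.7000 m; rectangular part P₂ = K_a q H = 5.994 at H/2 = 1.050 m.
ȳ = (P₁·0.7000 + P₂·1.050)/(P₁+P₂) = 0.8013 m.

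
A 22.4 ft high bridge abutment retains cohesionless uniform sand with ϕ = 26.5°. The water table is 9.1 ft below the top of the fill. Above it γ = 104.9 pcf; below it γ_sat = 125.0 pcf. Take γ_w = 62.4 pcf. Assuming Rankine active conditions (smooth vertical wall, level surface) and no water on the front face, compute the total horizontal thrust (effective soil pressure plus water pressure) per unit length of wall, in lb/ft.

K_a = tan²(45° − φ/2) = 0.3829.
γ' = 125.0 − 62.4 = 62.60 pcf. Depth below WT = 13.3 ft.
σ'_h at WT = K_a γ d_w = 365.5 psf; at base = 365.5 + K_a γ' × 13.3 = 684.4 psf.
P₁ (0–9.1 ft) = ½×365.5×9.1 = 1663. P₂ (9.1–22.4 ft) = ½(365.5+684.4)×13.3 = 6982.
P_w = ½ γ_w h₂² = 0.5×62.4×13.3² = 5519. Total = 1663+6982+5519 = 14160 lb/ft.

14200 lb/ft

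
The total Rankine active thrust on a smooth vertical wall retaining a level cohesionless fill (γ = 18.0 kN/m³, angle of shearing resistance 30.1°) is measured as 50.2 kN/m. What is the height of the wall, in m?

K_a = 0.3320. P_a = ½ K_a γ H² ⇒ H = √(2P_a/(K_a γ)).
H = √(2×50.2/(0.3320×18.0)) = 4.099 m.

4.10 m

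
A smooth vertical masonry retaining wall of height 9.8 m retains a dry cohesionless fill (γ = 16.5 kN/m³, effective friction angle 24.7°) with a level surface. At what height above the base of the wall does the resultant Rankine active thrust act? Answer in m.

3.27 m

K_a = 0.4106.
The pressure distribution is triangular, so the resultant acts at H/3 above the base = 9.8/3 = 3.267 m.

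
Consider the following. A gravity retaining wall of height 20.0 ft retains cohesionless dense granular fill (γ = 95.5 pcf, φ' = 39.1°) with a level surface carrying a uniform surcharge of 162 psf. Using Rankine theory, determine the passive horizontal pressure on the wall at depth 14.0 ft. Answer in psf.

K_p = (1 + sin φ)/(1 − sin φ) = 4.415.
σ_v = γz + q = 95.5 × 14.0 + 162 = 1499 psf.
σ_h = K_p σ_v = 4.415 × 1499 = 6619 psf.

6620 psf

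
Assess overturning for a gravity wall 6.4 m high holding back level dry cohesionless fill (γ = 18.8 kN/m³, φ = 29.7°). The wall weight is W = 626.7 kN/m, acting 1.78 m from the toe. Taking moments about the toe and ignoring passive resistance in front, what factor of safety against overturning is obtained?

4.03

K_a = tan²(45° − 29.7°/2) = 0.3374.
P_a = ½K_aγH² = 0.5×0.3374×18.8×6.4² = 129.9 kN/m, acting at H/3 = 2.133 m above the base.
Overturning moment M_o = P_a × H/3 = 129.9 × 2.133 = 277.1.
Resisting moment M_r = W × 1.78 = 626.7 × 1.78 = 1116.
FS_overturning = M_r/M_o = 1116/277.1 = 4.025.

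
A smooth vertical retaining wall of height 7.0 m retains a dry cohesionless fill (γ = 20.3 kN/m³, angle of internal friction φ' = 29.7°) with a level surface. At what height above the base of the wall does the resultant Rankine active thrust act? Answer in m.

2.33 m

K_a = 0.3374.
The pressure distribution is triangular, so the resultant acts at H/3 above the base = 7.0/3 = 2.333 m.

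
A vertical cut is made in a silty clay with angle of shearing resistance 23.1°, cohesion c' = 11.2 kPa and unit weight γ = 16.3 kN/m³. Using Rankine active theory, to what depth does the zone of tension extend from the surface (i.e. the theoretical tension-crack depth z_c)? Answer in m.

K_a = tan²(45° − 23.1°/2) = 0.4364; √K_a = 0.6606.
The active pressure is zero where K_a γ z = 2c√K_a, so z_c = 2c/(γ√K_a) = 2×11.2/(16.3×0.6606) = 2.080 m.

2.08 m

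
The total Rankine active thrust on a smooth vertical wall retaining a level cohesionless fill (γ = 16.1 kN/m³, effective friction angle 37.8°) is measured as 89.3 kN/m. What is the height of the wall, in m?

K_a = 0.2400. P_a = ½ K_a γ H² ⇒ H = √(2P_a/(K_a γ)).
H = √(2×89.3/(0.2400×16.1)) = 6.799 m.

6.80 m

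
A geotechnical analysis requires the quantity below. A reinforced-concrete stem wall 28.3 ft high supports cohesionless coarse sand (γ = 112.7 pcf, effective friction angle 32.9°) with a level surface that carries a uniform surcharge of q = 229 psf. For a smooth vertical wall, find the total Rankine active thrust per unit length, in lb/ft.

15300 lb/ft

K_a = tan²(45° − φ/2) = 0.2960.
Soil triangle: ½ K_a γ H² = 0.5×0.2960×112.7×28.3² = 13360 lb/ft.
Surcharge rectangle: K_a q H = 0.2960×229×28.3 = 1918 lb/ft.
Total = 13360 + 1918 = 15280 lb/ft.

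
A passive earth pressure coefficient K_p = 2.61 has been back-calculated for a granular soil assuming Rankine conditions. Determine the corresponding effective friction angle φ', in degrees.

26.5°

K_p = (1+sin φ)/(1−sin φ) ⇒ sin φ = (K_p − 1)/(K_p + 1) = 0.4460.
φ = arcsin(0.4460) = 26.49°.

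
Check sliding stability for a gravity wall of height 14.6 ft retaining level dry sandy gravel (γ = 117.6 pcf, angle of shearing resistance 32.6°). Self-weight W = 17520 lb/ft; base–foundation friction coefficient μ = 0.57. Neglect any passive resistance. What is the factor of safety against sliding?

K_a = tan²(45° − 32.6°/2) = 0.2997.
P_a = ½K_aγH² = 0.5×0.2997×117.6×14.6² = 3757 lb/ft, acting at H/3 = 4.867 ft above the base.
FS_sliding = μW / P_a = 0.57×17520 / 3757 = 2.658.

2.66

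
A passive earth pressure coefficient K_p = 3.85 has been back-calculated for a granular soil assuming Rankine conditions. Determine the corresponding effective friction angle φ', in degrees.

36.0°

K_p = (1+sin φ)/(1−sin φ) ⇒ sin φ = (K_p − 1)/(K_p + 1) = 0.5876.
φ = arcsin(0.5876) = 35.99°.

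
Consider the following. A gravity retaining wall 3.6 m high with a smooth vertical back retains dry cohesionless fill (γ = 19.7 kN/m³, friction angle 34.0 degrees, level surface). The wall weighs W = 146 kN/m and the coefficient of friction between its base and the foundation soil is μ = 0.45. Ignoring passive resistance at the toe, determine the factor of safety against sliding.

K_a = tan²(45° − 34.0°/2) = 0.2827.
P_a = ½K_aγH² = 0.5×0.2827×19.7×3.6² = 36.09 kN/m, acting at H/3 = 1.200 m above the base.
FS_sliding = μW / P_a = 0.45×146 / 36.09 = 1.820.

1.82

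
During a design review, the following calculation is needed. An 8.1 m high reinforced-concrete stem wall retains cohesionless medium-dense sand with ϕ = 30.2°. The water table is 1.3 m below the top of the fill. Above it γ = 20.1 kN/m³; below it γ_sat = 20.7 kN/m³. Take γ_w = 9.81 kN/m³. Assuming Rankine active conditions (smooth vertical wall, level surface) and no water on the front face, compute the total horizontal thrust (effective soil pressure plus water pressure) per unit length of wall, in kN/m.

374 kN/m

K_a = tan²(45° − φ/2) = 0.3307.
γ' = 20.7 − 9.81 = 10.89 kN/m³. Depth below WT = 6.8 m.
σ'_h at WT = K_a γ d_w = 8.640 kPa; at base = 8.640 + K_a γ' × 6.8 = 33.13 kPa.
P₁ (0–1.3 m) = ½×8.640×1.3 = 5.616. P₂ (1.3–8.1 m) = ½(8.640+33.13)×6.8 = 142.0.
P_w = ½ γ_w h₂² = 0.5×9.81×6.8² = 226.8. Total = 5.616+142.0+226.8 = 374.4 kN/m.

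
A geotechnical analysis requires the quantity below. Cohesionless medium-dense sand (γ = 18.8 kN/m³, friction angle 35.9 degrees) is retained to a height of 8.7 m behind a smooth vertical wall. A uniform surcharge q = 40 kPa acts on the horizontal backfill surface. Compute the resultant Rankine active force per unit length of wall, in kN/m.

K_a = tan²(45° − φ/2) = 0.2607.
Soil triangle: ½ K_a γ H² = 0.5×0.2607×18.8×8.7² = 185.5 kN/m.
Surcharge rectangle: K_a q H = 0.2607×40×8.7 = 90.74 kN/m.
Total = 185.5 + 90.74 = 276.2 kN/m.

276 kN/m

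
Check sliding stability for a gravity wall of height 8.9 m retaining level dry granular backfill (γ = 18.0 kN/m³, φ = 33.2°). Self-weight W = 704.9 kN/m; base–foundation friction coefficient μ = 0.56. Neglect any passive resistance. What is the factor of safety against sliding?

K_a = tan²(45° − 33.2°/2) = 0.2924.
P_a = ½K_aγH² = 0.5×0.2924×18.0×8.9² = 208.4 kN/m, acting at H/3 = 2.967 m above the base.
FS_sliding = μW / P_a = 0.56×704.9 / 208.4 = 1.894.

1.89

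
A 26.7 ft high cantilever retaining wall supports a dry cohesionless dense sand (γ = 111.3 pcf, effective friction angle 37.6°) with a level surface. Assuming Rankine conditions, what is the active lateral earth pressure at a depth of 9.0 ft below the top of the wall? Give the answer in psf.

K_a = (1 − sin φ)/(1 + sin φ) = 0.2421.
σ_h = K_a γ z = 0.2421 × 111.3 × 9.0 = 242.5 psf.

243 psf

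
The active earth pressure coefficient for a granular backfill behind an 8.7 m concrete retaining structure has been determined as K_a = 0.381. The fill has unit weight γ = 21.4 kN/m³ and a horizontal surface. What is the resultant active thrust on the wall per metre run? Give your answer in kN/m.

P = ½ K_a γ H² = 0.5 × 0.381 × 21.4 × 8.7² = 308.6 kN/m.

309 kN/m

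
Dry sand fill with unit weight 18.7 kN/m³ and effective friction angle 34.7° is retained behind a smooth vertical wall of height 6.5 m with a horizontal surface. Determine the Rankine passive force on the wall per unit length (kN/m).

K_p = tan²(45° + φ/2) = 3.643.
P_p = ½ K_p γ H² = 0.5 × 3.643 × 18.7 × 6.5² = 1439 kN/m.

1440 kN/m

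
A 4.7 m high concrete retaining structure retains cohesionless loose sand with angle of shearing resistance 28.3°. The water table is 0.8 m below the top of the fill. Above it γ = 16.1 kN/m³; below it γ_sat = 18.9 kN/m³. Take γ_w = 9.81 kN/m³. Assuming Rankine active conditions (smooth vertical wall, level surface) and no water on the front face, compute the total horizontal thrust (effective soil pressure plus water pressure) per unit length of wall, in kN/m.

119 kN/m

K_a = tan²(45° − φ/2) = 0.3568.
γ' = 18.9 − 9.81 = 9.090 kN/m³. Depth below WT = 3.9 m.
σ'_h at WT = K_a γ d_w = 4.595 kPa; at base = 4.595 + K_a γ' × 3.9 = 17.24 kPa.
P₁ (0–0.8 m) = ½×4.595×0.8 = 1.838. P₂ (0.8–4.7 m) = ½(4.595+17.24)×3.9 = 42.58.
P_w = ½ γ_w h₂² = 0.5×9.81×3.9² = 74.61. Total = 1.838+42.58+74.61 = 119.0 kN/m.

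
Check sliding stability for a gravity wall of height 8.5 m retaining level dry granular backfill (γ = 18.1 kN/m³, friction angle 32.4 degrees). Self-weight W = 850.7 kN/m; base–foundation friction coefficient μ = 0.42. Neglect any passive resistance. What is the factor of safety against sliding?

K_a = tan²(45° − 32.4°/2) = 0.3022.
P_a = ½K_aγH² = 0.5×0.3022×18.1×8.5² = 197.6 kN/m, acting at H/3 = 2.833 m above the base.
FS_sliding = μW / P_a = 0.42×850.7 / 197.6 = 1.808.

1.81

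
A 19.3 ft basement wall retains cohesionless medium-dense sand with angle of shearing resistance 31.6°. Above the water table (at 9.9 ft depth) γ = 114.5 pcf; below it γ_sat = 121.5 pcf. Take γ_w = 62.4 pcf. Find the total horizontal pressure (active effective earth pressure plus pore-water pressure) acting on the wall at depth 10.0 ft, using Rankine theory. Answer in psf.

K_a = (1 − sin φ)/(1 + sin φ) = 0.3123.
γ' = 121.5 − 62.4 = 59.10 pcf.
Effective vertical stress at 10.0 ft: σ'_v = 114.5×9.9 + 59.10×0.1000 = 1139 psf.
σ'_h = K_a σ'_v = 0.3123 × 1139 = 355.9 psf; u = γ_w × 0.1000 = 6.240 psf.
Total σ_h = 355.9 + 6.240 = 362.1 psf.

362 psf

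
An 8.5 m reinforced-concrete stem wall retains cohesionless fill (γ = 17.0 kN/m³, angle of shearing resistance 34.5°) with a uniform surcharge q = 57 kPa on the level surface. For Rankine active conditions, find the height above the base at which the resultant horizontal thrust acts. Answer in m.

K_a = 0.2768.
Triangular part P₁ = ½K_aγH² = 170.0 at H/3 = 2.833 m; rectangular part P₂ = K_a q H = 134.1 at H/2 = 4.250 m.
ȳ = (P₁·2.833 + P₂·4.250)/(P₁+P₂) = 3.458 m.

3.46 m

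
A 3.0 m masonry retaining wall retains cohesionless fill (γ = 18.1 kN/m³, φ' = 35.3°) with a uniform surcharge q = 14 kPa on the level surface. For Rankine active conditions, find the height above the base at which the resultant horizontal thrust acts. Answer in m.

K_a = 0.2675.
Triangular part P₁ = ½K_aγH² = 21.79 at H/3 = 1.000 m; rectangular part P₂ = K_a q H = 11.24 at H/2 = 1.500 m.
ȳ = (P₁·1.000 + P₂·1.500)/(P₁+P₂) = 1.170 m.

1.17 m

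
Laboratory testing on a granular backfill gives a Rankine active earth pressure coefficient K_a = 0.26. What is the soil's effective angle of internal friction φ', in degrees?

K_a = tan²(45° − φ/2) ⇒ 45° − φ/2 = arctan(√0.26) = 27.02°.
φ = 2(45° − 27.02°) = 35.97°.

36.0°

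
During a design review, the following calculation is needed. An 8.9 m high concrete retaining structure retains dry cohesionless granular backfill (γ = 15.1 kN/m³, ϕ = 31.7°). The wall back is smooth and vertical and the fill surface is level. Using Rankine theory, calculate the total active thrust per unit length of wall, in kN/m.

K_a = tan²(45° − φ/2) = 0.3111.
P_a = ½ K_a γ H² = 0.5 × 0.3111 × 15.1 × 8.9² = 186.0 kN/m.

186 kN/m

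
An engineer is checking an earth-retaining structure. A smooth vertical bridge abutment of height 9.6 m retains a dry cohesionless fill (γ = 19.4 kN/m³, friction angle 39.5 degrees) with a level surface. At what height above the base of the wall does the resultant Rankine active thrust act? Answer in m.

3.20 m

K_a = 0.2224.
The pressure distribution is triangular, so the resultant acts at H/3 above the base = 9.6/3 = 3.200 m.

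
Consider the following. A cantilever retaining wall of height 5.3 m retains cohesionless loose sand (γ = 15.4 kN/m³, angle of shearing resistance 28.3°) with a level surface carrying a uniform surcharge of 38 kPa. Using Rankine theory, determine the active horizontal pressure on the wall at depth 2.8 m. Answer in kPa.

28.9 kPa

K_a = (1 − sin φ)/(1 + sin φ) = 0.3568.
σ_v = γz + q = 15.4 × 2.8 + 38 = 81.12 kPa.
σ_h = K_a σ_v = 0.3568 × 81.12 = 28.94 kPa.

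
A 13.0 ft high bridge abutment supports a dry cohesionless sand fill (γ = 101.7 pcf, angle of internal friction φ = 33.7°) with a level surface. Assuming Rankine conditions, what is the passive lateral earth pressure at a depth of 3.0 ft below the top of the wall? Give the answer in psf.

1070 psf

K_p = (1 + sin φ)/(1 − sin φ) = 3.493.
σ_h = K_p γ z = 3.493 × 101.7 × 3.0 = 1066 psf.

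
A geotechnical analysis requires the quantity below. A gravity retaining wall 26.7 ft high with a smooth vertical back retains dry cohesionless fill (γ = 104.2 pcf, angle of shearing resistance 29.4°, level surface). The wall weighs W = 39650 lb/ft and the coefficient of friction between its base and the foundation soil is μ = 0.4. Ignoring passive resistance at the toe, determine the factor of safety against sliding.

K_a = tan²(45° − 29.4°/2) = 0.3415.
P_a = ½K_aγH² = 0.5×0.3415×104.2×26.7² = 12680 lb/ft, acting at H/3 = 8.900 ft above the base.
FS_sliding = μW / P_a = 0.4×39650 / 12680 = 1.251.

1.25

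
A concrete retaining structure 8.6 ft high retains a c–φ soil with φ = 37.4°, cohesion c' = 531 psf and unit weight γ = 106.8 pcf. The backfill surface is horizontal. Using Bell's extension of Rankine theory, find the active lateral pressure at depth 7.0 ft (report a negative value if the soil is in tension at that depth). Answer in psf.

K_a = (1 − sin φ)/(1 + sin φ) = 0.2443.
σ_a = K_a γ z − 2c√K_a = 0.2443×106.8×7.0 − 2×531×0.4942 = -342.3 psf.

-342 psf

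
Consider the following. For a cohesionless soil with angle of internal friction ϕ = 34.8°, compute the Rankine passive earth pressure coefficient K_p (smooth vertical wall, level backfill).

K_p = (1 + sin φ)/(1 − sin φ) = tan²(45° + 34.8°/2) = 3.659.

3.66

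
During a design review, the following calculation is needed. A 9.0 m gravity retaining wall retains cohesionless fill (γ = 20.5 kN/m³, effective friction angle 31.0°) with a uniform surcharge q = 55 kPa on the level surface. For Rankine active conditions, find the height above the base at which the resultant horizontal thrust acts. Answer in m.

3.56 m

K_a = 0.3201.
Triangular part P₁ = ½K_aγH² = 265.8 at H/3 = 3.000 m; rectangular part P₂ = K_a q H = 158.4 at H/2 = 4.500 m.
ȳ = (P₁·3.000 + P₂·4.500)/(P₁+P₂) = 3.560 m.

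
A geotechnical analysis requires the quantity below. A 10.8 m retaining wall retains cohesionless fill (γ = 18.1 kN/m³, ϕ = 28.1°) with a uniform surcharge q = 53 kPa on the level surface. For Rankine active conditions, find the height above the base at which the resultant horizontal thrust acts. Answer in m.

K_a = 0.3596.
Triangular part P₁ = ½K_aγH² = 379.6 at H/3 = 3.600 m; rectangular part P₂ = K_a q H = 205.8 at H/2 = 5.400 m.
ȳ = (P₁·3.600 + P₂·5.400)/(P₁+P₂) = 4.233 m.

4.23 m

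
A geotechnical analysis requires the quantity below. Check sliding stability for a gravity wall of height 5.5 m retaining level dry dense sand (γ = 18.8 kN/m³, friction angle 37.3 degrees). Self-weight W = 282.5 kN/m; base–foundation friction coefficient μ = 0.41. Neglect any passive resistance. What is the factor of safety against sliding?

K_a = tan²(45° − 37.3°/2) = 0.2453.
P_a = ½K_aγH² = 0.5×0.2453×18.8×5.5² = 69.76 kN/m, acting at H/3 = 1.833 m above the base.
FS_sliding = μW / P_a = 0.41×282.5 / 69.76 = 1.660.

1.66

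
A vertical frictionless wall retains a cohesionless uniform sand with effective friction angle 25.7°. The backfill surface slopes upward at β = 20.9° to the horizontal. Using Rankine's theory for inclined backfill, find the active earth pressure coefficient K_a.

0.544

K_a = cos β · (cos β − √(cos²β − cos²φ)) / (cos β + √(cos²β − cos²φ)).
cos β = 0.9342, cos φ = 0.9011, √(cos²β − cos²φ) = 0.2466.
K_a = 0.9342 × (0.9342 − 0.2466)/(0.9342 + 0.2466) = 0.5440.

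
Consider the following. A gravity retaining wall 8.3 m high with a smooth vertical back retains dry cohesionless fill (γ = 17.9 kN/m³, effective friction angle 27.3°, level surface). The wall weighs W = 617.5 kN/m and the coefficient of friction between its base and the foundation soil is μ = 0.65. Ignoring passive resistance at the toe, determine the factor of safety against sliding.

K_a = tan²(45° − 27.3°/2) = 0.3711.
P_a = ½K_aγH² = 0.5×0.3711×17.9×8.3² = 228.8 kN/m, acting at H/3 = 2.767 m above the base.
FS_sliding = μW / P_a = 0.65×617.5 / 228.8 = 1.754.

1.75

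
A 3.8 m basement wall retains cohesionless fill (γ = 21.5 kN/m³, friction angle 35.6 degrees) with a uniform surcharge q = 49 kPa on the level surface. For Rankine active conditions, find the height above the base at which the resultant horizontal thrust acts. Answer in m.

1.61 m

K_a = 0.2641.
Triangular part P₁ = ½K_aγH² = 41.00 at H/3 = 1.267 m; rectangular part P₂ = K_a q H = 49.18 at H/2 = 1.900 m.
ȳ = (P₁·1.267 + P₂·1.900)/(P₁+P₂) = 1.612 m.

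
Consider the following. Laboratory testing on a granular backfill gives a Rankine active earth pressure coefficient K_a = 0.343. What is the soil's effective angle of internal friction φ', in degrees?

29.3°

K_a = tan²(45° − φ/2) ⇒ 45° − φ/2 = arctan(√0.343) = 30.36°.
φ = 2(45° − 30.36°) = 29.29°.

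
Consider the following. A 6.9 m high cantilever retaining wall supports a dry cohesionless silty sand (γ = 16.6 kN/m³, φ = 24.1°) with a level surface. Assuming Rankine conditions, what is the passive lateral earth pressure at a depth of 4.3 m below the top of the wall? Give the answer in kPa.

K_p = (1 + sin φ)/(1 − sin φ) = 2.380.
σ_h = K_p γ z = 2.380 × 16.6 × 4.3 = 169.9 kPa.

170 kPa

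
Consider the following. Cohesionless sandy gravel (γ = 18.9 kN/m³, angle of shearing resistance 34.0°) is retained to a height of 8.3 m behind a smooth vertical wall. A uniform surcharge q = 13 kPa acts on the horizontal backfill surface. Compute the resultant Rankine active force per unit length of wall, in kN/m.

215 kN/m

K_a = tan²(45° − φ/2) = 0.2827.
Soil triangle: ½ K_a γ H² = 0.5×0.2827×18.9×8.3² = 184.1 kN/m.
Surcharge rectangle: K_a q H = 0.2827×13×8.3 = 30.50 kN/m.
Total = 184.1 + 30.50 = 214.6 kN/m.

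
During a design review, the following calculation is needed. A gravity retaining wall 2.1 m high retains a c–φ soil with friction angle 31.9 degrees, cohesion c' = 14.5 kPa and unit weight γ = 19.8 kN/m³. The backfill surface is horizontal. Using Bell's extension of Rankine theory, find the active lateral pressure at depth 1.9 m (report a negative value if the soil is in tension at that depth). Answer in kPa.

K_a = (1 − sin φ)/(1 + sin φ) = 0.3085.
σ_a = K_a γ z − 2c√K_a = 0.3085×19.8×1.9 − 2×14.5×0.5555 = -4.501 kPa.

-4.50 kPa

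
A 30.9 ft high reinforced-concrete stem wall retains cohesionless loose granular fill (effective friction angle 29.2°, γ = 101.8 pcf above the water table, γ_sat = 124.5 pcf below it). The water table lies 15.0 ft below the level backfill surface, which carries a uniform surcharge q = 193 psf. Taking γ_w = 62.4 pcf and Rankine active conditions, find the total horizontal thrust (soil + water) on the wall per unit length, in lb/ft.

24900 lb/ft

K_a = tan²(45° − φ/2) = 0.3442.
γ' = 124.5 − 62.4 = 62.10 pcf. h₂ = H − d_w = 15.9 ft.
σ'_h: at surface K_a·q = 66.43; at WT K_a(q+γd_w) = 592.0; at base K_a(q+γd_w+γ'h₂) = 931.9 psf.
P₁ = ½(66.43+592.0)×15.0 = 4939; P₂ = ½(592.0+931.9)×15.9 = 12120; P_w = ½γ_w h₂² = 7888.
Total = 4939+12120+7888 = 24940 lb/ft.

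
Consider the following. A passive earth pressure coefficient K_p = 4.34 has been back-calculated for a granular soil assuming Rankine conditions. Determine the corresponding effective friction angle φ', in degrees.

K_p = (1+sin φ)/(1−sin φ) ⇒ sin φ = (K_p − 1)/(K_p + 1) = 0.6255.
φ = arcsin(0.6255) = 38.72°.

38.7°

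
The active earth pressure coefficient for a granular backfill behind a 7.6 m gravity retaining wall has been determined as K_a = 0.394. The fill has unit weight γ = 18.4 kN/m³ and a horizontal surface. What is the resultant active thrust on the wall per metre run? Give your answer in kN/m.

P = ½ K_a γ H² = 0.5 × 0.394 × 18.4 × 7.6² = 209.4 kN/m.

209 kN/m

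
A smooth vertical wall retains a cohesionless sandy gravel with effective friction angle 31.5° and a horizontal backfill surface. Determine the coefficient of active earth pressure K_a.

0.314

K_a = tan²(45° − φ/2) = tan²(29.25°) = 0.3136.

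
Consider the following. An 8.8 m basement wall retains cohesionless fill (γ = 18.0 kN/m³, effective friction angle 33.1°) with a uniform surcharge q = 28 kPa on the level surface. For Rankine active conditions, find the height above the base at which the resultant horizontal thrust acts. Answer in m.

K_a = 0.2936.
Triangular part P₁ = ½K_aγH² = 204.6 at H/3 = 2.933 m; rectangular part P₂ = K_a q H = 72.34 at H/2 = 4.400 m.
ȳ = (P₁·2.933 + P₂·4.400)/(P₁+P₂) = 3.316 m.

3.32 m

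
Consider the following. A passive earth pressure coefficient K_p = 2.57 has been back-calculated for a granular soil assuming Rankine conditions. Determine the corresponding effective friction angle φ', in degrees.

K_p = (1+sin φ)/(1−sin φ) ⇒ sin φ = (K_p − 1)/(K_p + 1) = 0.4398.
φ = arcsin(0.4398) = 26.09°.

26.1°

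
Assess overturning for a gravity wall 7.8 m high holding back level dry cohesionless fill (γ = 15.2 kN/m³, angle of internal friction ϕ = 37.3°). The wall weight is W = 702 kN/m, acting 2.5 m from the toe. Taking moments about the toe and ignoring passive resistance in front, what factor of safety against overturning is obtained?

5.95

K_a = tan²(45° − 37.3°/2) = 0.2453.
P_a = ½K_aγH² = 0.5×0.2453×15.2×7.8² = 113.4 kN/m, acting at H/3 = 2.600 m above the base.
Overturning moment M_o = P_a × H/3 = 113.4 × 2.600 = 294.9.
Resisting moment M_r = W × 2.5 = 702 × 2.5 = 1755.
FS_overturning = M_r/M_o = 1755/294.9 = 5.950.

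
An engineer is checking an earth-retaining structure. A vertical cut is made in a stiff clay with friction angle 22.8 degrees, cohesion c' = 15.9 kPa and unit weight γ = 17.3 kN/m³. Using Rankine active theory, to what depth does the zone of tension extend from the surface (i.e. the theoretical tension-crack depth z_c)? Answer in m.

K_a = tan²(45° − 22.8°/2) = 0.4414; √K_a = 0.6644.
The active pressure is zero where K_a γ z = 2c√K_a, so z_c = 2c/(γ√K_a) = 2×15.9/(17.3×0.6644) = 2.767 m.

2.77 m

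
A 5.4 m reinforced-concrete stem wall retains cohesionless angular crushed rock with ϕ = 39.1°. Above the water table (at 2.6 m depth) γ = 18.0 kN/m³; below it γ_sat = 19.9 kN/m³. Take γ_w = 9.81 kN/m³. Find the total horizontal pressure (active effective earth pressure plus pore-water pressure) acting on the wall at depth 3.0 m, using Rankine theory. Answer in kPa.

15.4 kPa

K_a = (1 − sin φ)/(1 + sin φ) = 0.2265.
γ' = 19.9 − 9.81 = 10.09 kN/m³.
Effective vertical stress at 3.0 m: σ'_v = 18.0×2.6 + 10.09×0.400 = 50.84 kPa.
σ'_h = K_a σ'_v = 0.2265 × 50.84 = 11.51 kPa; u = γ_w × 0.400 = 3.924 kPa.
Total σ_h = 11.51 + 3.924 = 15.44 kPa.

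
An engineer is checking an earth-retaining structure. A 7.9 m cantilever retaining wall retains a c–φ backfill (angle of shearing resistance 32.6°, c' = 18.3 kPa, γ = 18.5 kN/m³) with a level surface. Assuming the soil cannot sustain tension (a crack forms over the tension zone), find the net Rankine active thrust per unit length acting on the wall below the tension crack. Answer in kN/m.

K_a = 0.2997; √K_a = 0.5475.
Tension-crack depth z_c = 2c/(γ√K_a) = 2×18.3/(18.5×0.5475) = 3.614 m.
σ_a at base = K_a γ H − 2c√K_a = 0.2997×18.5×7.9 − 2×18.3×0.5475 = 23.77 kPa.
P_a = ½ × 23.77 × (H − z_c) = 0.5×23.77×4.286 = 50.94 kN/m.

50.9 kN/m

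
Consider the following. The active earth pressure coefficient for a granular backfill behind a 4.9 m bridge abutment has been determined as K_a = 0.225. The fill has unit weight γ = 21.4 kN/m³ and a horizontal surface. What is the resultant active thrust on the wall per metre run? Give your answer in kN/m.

P = ½ K_a γ H² = 0.5 × 0.225 × 21.4 × 4.9² = 57.80 kN/m.

57.8 kN/m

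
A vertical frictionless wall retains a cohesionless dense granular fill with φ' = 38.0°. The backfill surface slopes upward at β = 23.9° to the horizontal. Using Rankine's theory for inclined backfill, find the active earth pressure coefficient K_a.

0.299

K_a = cos β · (cos β − √(cos²β − cos²φ)) / (cos β + √(cos²β − cos²φ)).
cos β = 0.9143, cos φ = 0.7880, √(cos²β − cos²φ) = 0.4636.
K_a = 0.9143 × (0.9143 − 0.4636)/(0.9143 + 0.4636) = 0.2990.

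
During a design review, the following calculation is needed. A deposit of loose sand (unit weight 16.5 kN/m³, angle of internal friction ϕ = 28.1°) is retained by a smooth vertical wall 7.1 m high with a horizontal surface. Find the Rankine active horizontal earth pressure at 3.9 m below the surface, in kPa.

23.1 kPa

K_a = (1 − sin φ)/(1 + sin φ) = 0.3596.
σ_h = K_a γ z = 0.3596 × 16.5 × 3.9 = 23.14 kPa.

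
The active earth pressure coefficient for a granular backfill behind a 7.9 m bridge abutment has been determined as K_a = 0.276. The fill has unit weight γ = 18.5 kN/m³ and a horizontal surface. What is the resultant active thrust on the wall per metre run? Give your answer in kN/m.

159 kN/m

P = ½ K_a γ H² = 0.5 × 0.276 × 18.5 × 7.9² = 159.3 kN/m.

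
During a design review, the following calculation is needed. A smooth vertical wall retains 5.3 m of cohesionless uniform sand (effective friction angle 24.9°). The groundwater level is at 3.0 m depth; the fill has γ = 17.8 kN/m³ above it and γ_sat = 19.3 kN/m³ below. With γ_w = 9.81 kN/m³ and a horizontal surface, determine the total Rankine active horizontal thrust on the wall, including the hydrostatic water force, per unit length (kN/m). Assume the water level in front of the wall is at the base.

K_a = tan²(45° − φ/2) = 0.4074.
γ' = 19.3 − 9.81 = 9.490 kN/m³. Depth below WT = 2.3 m.
σ'_h at WT = K_a γ d_w = 21.76 kPa; at base = 21.76 + K_a γ' × 2.3 = 30.65 kPa.
P₁ (0–3.0 m) = ½×21.76×3.0 = 32.63. P₂ (3.0–5.3 m) = ½(21.76+30.65)×2.3 = 60.27.
P_w = ½ γ_w h₂² = 0.5×9.81×2.3² = 25.95. Total = 32.63+60.27+25.95 = 118.8 kN/m.

119 kN/m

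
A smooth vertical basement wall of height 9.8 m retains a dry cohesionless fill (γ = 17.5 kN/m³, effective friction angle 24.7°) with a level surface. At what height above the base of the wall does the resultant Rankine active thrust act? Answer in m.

K_a = 0.4106.
The pressure distribution is triangular, so the resultant acts at H/3 above the base = 9.8/3 = 3.267 m.

3.27 m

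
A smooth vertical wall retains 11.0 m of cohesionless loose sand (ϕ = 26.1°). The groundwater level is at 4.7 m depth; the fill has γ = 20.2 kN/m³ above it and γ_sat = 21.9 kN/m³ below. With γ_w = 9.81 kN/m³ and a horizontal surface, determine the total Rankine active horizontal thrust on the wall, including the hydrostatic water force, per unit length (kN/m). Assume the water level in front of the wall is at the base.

607 kN/m

K_a = tan²(45° − φ/2) = 0.3889.
γ' = 21.9 − 9.81 = 12.09 kN/m³. Depth below WT = 6.3 m.
σ'_h at WT = K_a γ d_w = 36.93 kPa; at base = 36.93 + K_a γ' × 6.3 = 66.55 kPa.
P₁ (0–4.7 m) = ½×36.93×4.7 = 86.78. P₂ (4.7–11.0 m) = ½(36.93+66.55)×6.3 = 326.0.
P_w = ½ γ_w h₂² = 0.5×9.81×6.3² = 194.7. Total = 86.78+326.0+194.7 = 607.4 kN/m.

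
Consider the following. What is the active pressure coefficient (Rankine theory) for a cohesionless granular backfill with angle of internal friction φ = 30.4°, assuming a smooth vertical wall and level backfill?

0.328

K_a = (1 − sin φ)/(1 + sin φ) = (1 − sin 30.4°)/(1 + sin 30.4°) = 0.3280.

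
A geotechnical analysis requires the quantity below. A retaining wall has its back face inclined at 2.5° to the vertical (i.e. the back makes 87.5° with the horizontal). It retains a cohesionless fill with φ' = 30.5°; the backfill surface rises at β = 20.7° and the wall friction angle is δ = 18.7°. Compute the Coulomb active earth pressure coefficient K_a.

0.439

K_a = sin²(α+φ) / [sin²α · sin(α−δ) · (1 + √{sin(φ+δ)sin(φ−β) / (sin(α−δ)sin(α+β))})²].
With α = 87.5°, φ = 30.5°, δ = 18.7°, β = 20.7°: K_a = 0.4390.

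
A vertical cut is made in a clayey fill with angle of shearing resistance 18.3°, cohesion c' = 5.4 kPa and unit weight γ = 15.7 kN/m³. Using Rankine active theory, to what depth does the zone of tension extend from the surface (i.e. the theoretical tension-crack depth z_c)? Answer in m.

K_a = tan²(45° − 18.3°/2) = 0.5221; √K_a = 0.7226.
The active pressure is zero where K_a γ z = 2c√K_a, so z_c = 2c/(γ√K_a) = 2×5.4/(15.7×0.7226) = 0.9520 m.

0.952 m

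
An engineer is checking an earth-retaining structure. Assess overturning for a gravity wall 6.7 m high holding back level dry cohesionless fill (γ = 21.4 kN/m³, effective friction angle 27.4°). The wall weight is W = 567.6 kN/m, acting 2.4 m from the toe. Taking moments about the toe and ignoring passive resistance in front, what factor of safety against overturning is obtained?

3.44

K_a = tan²(45° − 27.4°/2) = 0.3697.
P_a = ½K_aγH² = 0.5×0.3697×21.4×6.7² = 177.6 kN/m, acting at H/3 = 2.233 m above the base.
Overturning moment M_o = P_a × H/3 = 177.6 × 2.233 = 396.6.
Resisting moment M_r = W × 2.4 = 567.6 × 2.4 = 1362.
FS_overturning = M_r/M_o = 1362/396.6 = 3.435.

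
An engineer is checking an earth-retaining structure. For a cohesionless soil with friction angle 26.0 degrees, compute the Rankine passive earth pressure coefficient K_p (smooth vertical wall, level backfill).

2.56

K_p = (1 + sin φ)/(1 − sin φ) = tan²(45° + 26.0°/2) = 2.561.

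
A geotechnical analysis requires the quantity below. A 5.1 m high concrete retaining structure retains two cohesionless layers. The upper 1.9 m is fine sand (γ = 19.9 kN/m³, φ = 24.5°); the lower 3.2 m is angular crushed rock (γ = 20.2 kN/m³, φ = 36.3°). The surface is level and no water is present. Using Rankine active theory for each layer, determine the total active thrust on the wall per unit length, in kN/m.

K_a1 = tan²(45°−24.5°/2) = 0.4137; K_a2 = tan²(45°−36.3°/2) = 0.2563.
Layer 1: σ at base = K_a1 γ₁ h₁ = 15.64 kPa; P₁ = ½×15.64×1.9 = 14.86.
Layer 2: σ_v at top = γ₁h₁ = 37.81; σ_h top = K_a2×37.81 = 9.690; σ_h base = K_a2×(37.81+20.2×3.2) = 26.25.
P₂ = ½(9.690+26.25)×3.2 = 57.51. Total P_a = 14.86+57.51 = 72.37 kN/m.

72.4 kN/m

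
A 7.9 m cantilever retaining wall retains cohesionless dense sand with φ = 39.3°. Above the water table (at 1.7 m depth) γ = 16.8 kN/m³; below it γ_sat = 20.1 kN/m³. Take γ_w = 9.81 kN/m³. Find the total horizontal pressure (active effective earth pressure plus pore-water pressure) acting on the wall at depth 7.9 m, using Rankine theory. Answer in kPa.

K_a = (1 − sin φ)/(1 + sin φ) = 0.2245.
γ' = 20.1 − 9.81 = 10.29 kN/m³.
Effective vertical stress at 7.9 m: σ'_v = 16.8×1.7 + 10.29×6.20 = 92.36 kPa.
σ'_h = K_a σ'_v = 0.2245 × 92.36 = 20.73 kPa; u = γ_w × 6.20 = 60.82 kPa.
Total σ_h = 20.73 + 60.82 = 81.55 kPa.

81.6 kPa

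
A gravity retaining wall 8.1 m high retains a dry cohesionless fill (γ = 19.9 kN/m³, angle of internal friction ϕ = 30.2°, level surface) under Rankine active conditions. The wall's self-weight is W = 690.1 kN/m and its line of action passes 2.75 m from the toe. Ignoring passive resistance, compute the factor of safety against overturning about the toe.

K_a = tan²(45° − 30.2°/2) = 0.3307.
P_a = ½K_aγH² = 0.5×0.3307×19.9×8.1² = 215.9 kN/m, acting at H/3 = 2.700 m above the base.
Overturning moment M_o = P_a × H/3 = 215.9 × 2.700 = 582.8.
Resisting moment M_r = W × 2.75 = 690.1 × 2.75 = 1898.
FS_overturning = M_r/M_o = 1898/582.8 = 3.256.

3.26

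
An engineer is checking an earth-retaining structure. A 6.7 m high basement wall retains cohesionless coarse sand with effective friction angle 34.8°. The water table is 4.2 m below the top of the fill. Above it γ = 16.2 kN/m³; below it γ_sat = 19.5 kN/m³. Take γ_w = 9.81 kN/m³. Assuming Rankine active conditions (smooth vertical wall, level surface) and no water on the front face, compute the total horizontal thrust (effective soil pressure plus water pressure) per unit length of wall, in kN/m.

124 kN/m

K_a = tan²(45° − φ/2) = 0.2733.
γ' = 19.5 − 9.81 = 9.690 kN/m³. Depth below WT = 2.5 m.
σ'_h at WT = K_a γ d_w = 18.60 kPa; at base = 18.60 + K_a γ' × 2.5 = 25.22 kPa.
P₁ (0–4.2 m) = ½×18.60×4.2 = 39.05. P₂ (4.2–6.7 m) = ½(18.60+25.22)×2.5 = 54.77.
P_w = ½ γ_w h₂² = 0.5×9.81×2.5² = 30.66. Total = 39.05+54.77+30.66 = 124.5 kN/m.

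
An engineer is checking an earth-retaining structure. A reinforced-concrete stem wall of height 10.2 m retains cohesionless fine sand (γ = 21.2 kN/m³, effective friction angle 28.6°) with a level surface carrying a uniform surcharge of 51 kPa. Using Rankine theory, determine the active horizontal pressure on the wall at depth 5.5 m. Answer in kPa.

K_a = (1 − sin φ)/(1 + sin φ) = 0.3525.
σ_v = γz + q = 21.2 × 5.5 + 51 = 167.6 kPa.
σ_h = K_a σ_v = 0.3525 × 167.6 = 59.09 kPa.

59.1 kPa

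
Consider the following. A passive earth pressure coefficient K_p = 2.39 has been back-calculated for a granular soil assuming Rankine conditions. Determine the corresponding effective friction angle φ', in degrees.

24.2°

K_p = (1+sin φ)/(1−sin φ) ⇒ sin φ = (K_p − 1)/(K_p + 1) = 0.4100.
φ = arcsin(0.4100) = 24.21°.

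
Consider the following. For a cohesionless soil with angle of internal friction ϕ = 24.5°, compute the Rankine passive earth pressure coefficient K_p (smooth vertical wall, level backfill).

2.42

K_p = (1 + sin φ)/(1 − sin φ) = tan²(45° + 24.5°/2) = 2.417.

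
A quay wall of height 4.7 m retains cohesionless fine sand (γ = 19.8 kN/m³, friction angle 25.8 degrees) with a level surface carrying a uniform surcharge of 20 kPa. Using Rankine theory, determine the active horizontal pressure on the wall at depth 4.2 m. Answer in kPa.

K_a = (1 − sin φ)/(1 + sin φ) = 0.3935.
σ_v = γz + q = 19.8 × 4.2 + 20 = 103.2 kPa.
σ_h = K_a σ_v = 0.3935 × 103.2 = 40.59 kPa.

40.6 kPa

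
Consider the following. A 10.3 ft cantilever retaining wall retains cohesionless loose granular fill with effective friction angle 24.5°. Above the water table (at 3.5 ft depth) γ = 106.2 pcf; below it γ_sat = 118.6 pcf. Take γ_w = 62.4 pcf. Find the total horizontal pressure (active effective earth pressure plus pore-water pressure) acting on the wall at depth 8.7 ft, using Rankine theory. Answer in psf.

K_a = (1 − sin φ)/(1 + sin φ) = 0.4137.
γ' = 118.6 − 62.4 = 56.20 pcf.
Effective vertical stress at 8.7 ft: σ'_v = 106.2×3.5 + 56.20×5.20 = 663.9 psf.
σ'_h = K_a σ'_v = 0.4137 × 663.9 = 274.7 psf; u = γ_w × 5.20 = 324.5 psf.
Total σ_h = 274.7 + 324.5 = 599.2 psf.

599 psf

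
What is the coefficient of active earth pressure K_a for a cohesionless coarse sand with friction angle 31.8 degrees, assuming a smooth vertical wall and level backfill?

0.310

K_a = tan²(45° − φ/2) = tan²(29.10°) = 0.3098.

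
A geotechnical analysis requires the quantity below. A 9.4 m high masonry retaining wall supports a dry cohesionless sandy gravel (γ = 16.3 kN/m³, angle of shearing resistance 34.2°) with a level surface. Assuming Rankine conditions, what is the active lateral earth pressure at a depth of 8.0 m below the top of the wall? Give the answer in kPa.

36.6 kPa

K_a = (1 − sin φ)/(1 + sin φ) = 0.2803.
σ_h = K_a γ z = 0.2803 × 16.3 × 8.0 = 36.56 kPa.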